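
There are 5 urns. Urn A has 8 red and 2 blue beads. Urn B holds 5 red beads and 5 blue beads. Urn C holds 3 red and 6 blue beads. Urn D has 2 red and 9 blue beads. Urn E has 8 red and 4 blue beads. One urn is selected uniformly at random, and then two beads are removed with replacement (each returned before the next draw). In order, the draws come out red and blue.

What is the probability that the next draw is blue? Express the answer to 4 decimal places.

Compute the likelihood of the observed sequence for each case: P(data | urn A) = (8/10)(2/10) = 0.16; P(data | urn B) = (5/10)(5/10) = 0.25; P(data | urn C) = (3/9)(6/9) = 0.22222; P(data | urn D) = (2/11)(9/11) = 0.14876; P(data | urn E) = (8/12)(4/12) = 0.22222.
Weighting by the prior gives 1/5 · 0.16 = 0.032, 1/5 · 0.25 = 0.05, 1/5 · 0.22222 = 0.044444, 1/5 · 0.14876 = 0.029752, 1/5 · 0.22222 = 0.044444; with total 0.20064.
Dividing through by the total gives posterior P(urn A | data) = 0.15949, P(urn B | data) = 0.2492, P(urn C | data) = 0.22151, P(urn D | data) = 0.14829, P(urn E | data) = 0.22151.
So P(blue next | data) = Σ P(blue next | H) P(H | data) = (1/5)(0.15949) + (1/2)(0.2492) + (2/3)(0.22151) + (9/11)(0.14829) + (1/3)(0.22151) = 0.49933.

0.4993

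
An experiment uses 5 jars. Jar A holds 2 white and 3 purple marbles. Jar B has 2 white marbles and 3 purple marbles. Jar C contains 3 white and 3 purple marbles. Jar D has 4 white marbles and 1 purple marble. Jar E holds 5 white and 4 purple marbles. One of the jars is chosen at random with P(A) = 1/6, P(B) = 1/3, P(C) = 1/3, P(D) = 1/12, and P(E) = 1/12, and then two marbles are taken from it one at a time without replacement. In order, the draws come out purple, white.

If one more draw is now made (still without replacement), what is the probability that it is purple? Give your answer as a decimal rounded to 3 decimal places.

Compute the likelihood of the observed sequence for each case: P(data | jar A) = (3/5)(2/4) = 0.3; P(data | jar B) = (3/5)(2/4) = 0.3; P(data | jar C) = (3/6)(3/5) = 0.3; P(data | jar D) = (1/5)(4/4) = 0.2; P(data | jar E) = (4/9)(5/8) = 0.27778.
Multiplying each by its prior: 1/6 · 0.3 = 0.05, 1/3 · 0.3 = 0.1, 1/3 · 0.3 = 0.1, 1/12 · 0.2 = 0.016667, 1/12 · 0.27778 = 0.023148; these sum to 0.28981.
Dividing through by the total gives posterior P(jar A | data) = 0.17252, P(jar B | data) = 0.34505, P(jar C | data) = 0.34505, P(jar D | data) = 0.057508, P(jar E | data) = 0.079872.
Averaging over the posterior, P(purple next | data) = (2/3)(0.17252) + (2/3)(0.34505) + (1/2)(0.34505) + (0)(0.057508) + (3/7)(0.079872) = 0.5518.

0.552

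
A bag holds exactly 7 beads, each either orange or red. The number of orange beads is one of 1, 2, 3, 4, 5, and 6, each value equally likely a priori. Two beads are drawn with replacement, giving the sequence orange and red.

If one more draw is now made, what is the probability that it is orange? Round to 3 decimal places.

For each hypothesis, P(data | H) works out to: P(data | r = 1) = (1/7)(6/7) = 6/49; P(data | r = 2) = (2/7)(5/7) = 10/49; P(data | r = 3) = (3/7)(4/7) = 12/49; P(data | r = 4) = (4/7)(3/7) = 12/49; P(data | r = 5) = (5/7)(2/7) = 10/49; P(data | r = 6) = (6/7)(1/7) = 6/49.
The prior-weighted likelihoods are 1/6 · 6/49 = 1/49, 1/6 · 10/49 = 5/147, 1/6 · 12/49 = 2/49, 1/6 · 12/49 = 2/49, 1/6 · 10/49 = 5/147, 1/6 · 6/49 = 1/49; with total 4/21.
The posterior is then P(r = 1 | data) = 3/28, P(r = 2 | data) = 5/28, P(r = 3 | data) = 3/14, P(r = 4 | data) = 3/14, P(r = 5 | data) = 5/28, P(r = 6 | data) = 3/28.
Averaging over the posterior, P(orange next | data) = (1/7)(3/28) + (2/7)(5/28) + (3/7)(3/14) + (4/7)(3/14) + (5/7)(5/28) + (6/7)(3/28) = 1/2.

0.500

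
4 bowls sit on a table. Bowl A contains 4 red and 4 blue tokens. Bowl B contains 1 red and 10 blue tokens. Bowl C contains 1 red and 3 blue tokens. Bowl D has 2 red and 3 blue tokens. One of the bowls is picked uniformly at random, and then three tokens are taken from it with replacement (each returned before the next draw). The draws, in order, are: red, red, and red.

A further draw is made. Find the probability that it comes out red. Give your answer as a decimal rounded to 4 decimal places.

0.4483

For each hypothesis, P(data | H) works out to: P(data | bowl A) = (4/8)(4/8)(4/8) = 0.125; P(data | bowl B) = (1/11)(1/11)(1/11) = 0.00075131; P(data | bowl C) = (1/4)(1/4)(1/4) = 0.015625; P(data | bowl D) = (2/5)(2/5)(2/5) = 0.064.
The prior-weighted likelihoods are 1/4 · 0.125 = 0.03125, 1/4 · 0.00075131 = 0.00018783, 1/4 · 0.015625 = 0.0039062, 1/4 · 0.064 = 0.016; with total 0.051344.
Dividing through by the total gives posterior P(bowl A | data) = 0.60864, P(bowl B | data) = 0.0036582, P(bowl C | data) = 0.07608, P(bowl D | data) = 0.31162.
Averaging over the posterior, P(red next | data) = (1/2)(0.60864) + (1/11)(0.0036582) + (1/4)(0.07608) + (2/5)(0.31162) = 0.44832.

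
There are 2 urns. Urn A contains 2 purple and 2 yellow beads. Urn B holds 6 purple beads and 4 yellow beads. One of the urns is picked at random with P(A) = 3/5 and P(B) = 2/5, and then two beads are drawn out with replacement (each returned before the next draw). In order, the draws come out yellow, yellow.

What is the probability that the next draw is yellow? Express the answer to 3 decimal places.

Compute the likelihood of the observed sequence for each case: P(data | urn A) = (2/4)(2/4) = 1/4; P(data | urn B) = (4/10)(4/10) = 4/25.
Weighting by the prior gives 3/5 · 1/4 = 3/20, 2/5 · 4/25 = 8/125; with total 107/500.
Normalising, the posterior is P(urn A | data) = 0.70093, P(urn B | data) = 0.29907.
So P(yellow next | data) = Σ P(yellow next | H) P(H | data) = (1/2)(0.70093) + (2/5)(0.29907) = 0.47009.

0.470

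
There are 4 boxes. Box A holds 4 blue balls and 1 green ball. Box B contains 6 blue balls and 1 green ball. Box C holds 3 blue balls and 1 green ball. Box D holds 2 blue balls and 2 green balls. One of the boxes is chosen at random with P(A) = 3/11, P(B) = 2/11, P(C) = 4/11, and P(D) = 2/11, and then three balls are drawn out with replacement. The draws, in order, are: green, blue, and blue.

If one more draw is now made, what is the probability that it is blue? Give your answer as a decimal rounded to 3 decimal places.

The likelihood of the observed sequence under each hypothesis: P(data | box A) = (1/5)(4/5)(4/5) = 0.128; P(data | box B) = (1/7)(6/7)(6/7) = 0.10496; P(data | box C) = (1/4)(3/4)(3/4) = 0.14062; P(data | box D) = (2/4)(2/4)(2/4) = 0.125.
Weighting by the prior gives 3/11 · 0.128 = 0.034909, 2/11 · 0.10496 = 0.019083, 4/11 · 0.14062 = 0.051136, 2/11 · 0.125 = 0.022727; with total 0.12786.
Normalising, the posterior is P(box A | data) = 0.27304, P(box B | data) = 0.14925, P(box C | data) = 0.39995, P(box D | data) = 0.17776.
The predictive probability is P(blue next | data) = (4/5)(0.27304) + (6/7)(0.14925) + (3/4)(0.39995) + (1/2)(0.17776) = 0.7352.

0.735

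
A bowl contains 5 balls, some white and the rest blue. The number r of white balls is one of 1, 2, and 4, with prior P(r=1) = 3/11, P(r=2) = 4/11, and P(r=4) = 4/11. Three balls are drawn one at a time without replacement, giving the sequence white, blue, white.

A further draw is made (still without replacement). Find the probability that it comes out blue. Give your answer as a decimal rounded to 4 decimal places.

Under each hypothesis, the probability of the observed sequence is: P(data | r = 1) = (1/5)(4/4)(0/3) = 0; P(data | r = 2) = (2/5)(3/4)(1/3) = 1/10; P(data | r = 4) = (4/5)(1/4)(3/3) = 1/5.
Weighting by the prior gives 3/11 · 0 = 0, 4/11 · 1/10 = 2/55, 4/11 · 1/5 = 4/55; summing to 6/55.
The posterior is then P(r = 1 | data) = 0, P(r = 2 | data) = 1/3, P(r = 4 | data) = 2/3.
So P(blue next | data) = Σ P(blue next | H) P(H | data) = (1)(1/3) + (0)(2/3) = 1/3.

0.3333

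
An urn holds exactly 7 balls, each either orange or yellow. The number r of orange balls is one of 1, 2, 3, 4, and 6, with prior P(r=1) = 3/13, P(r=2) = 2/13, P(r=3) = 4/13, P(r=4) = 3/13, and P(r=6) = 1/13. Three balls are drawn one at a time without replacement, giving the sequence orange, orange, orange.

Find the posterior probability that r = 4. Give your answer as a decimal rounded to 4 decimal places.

0.3333

Compute the likelihood of the observed sequence for each case: P(data | r = 1) = (1/7)(0/6) = 0; P(data | r = 2) = (2/7)(1/6)(0/5) = 0; P(data | r = 3) = (3/7)(2/6)(1/5) = 1/35; P(data | r = 4) = (4/7)(3/6)(2/5) = 4/35; P(data | r = 6) = (6/7)(5/6)(4/5) = 4/7.
The prior-weighted likelihoods are 3/13 · 0 = 0, 2/13 · 0 = 0, 4/13 · 1/35 = 4/455, 3/13 · 4/35 = 12/455, 1/13 · 4/7 = 4/91; with total 36/455.
Hence P(r = 4 | data) = (12/455) / (36/455) = 1/3.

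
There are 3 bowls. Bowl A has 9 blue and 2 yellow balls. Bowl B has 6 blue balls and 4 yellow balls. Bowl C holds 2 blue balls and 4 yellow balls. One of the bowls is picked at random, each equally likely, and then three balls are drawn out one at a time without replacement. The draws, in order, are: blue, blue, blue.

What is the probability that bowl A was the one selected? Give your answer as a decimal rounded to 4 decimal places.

For each hypothesis, P(data | H) works out to: P(data | bowl A) = (9/11)(8/10)(7/9) = 28/55; P(data | bowl B) = (6/10)(5/9)(4/8) = 1/6; P(data | bowl C) = (2/6)(1/5)(0/4) = 0.
The prior-weighted likelihoods are 1/3 · 28/55 = 28/165, 1/3 · 1/6 = 1/18, 1/3 · 0 = 0; these sum to 223/990.
By Bayes' rule, P(bowl A | data) = (28/165) / (223/990) = 168/223.

0.7534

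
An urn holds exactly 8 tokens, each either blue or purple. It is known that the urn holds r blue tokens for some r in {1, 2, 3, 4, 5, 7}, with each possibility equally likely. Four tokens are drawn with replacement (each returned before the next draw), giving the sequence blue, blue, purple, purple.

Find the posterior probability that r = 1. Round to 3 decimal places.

0.052

The likelihood of the observed sequence under each hypothesis: P(data | r = 1) = (1/8)(1/8)(7/8)(7/8) = 0.011963; P(data | r = 2) = (2/8)(2/8)(6/8)(6/8) = 0.035156; P(data | r = 3) = (3/8)(3/8)(5/8)(5/8) = 0.054932; P(data | r = 4) = (4/8)(4/8)(4/8)(4/8) = 0.0625; P(data | r = 5) = (5/8)(5/8)(3/8)(3/8) = 0.054932; P(data | r = 7) = (7/8)(7/8)(1/8)(1/8) = 0.011963.
Weighting by the prior gives 1/6 · 0.011963 = 0.0019938, 1/6 · 0.035156 = 0.0058594, 1/6 · 0.054932 = 0.0091553, 1/6 · 0.0625 = 0.010417, 1/6 · 0.054932 = 0.0091553, 1/6 · 0.011963 = 0.0019938; summing to 0.038574.
So P(r = 1 | data) = (0.0019938) / (0.038574) = 0.051688.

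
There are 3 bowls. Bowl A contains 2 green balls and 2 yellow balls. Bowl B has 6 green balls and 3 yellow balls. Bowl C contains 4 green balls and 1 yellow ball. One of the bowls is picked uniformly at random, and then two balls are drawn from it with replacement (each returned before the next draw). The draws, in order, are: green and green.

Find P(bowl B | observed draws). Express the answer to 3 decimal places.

Compute the likelihood of the observed sequence for each case: P(data | bowl A) = (2/4)(2/4) = 0.25; P(data | bowl B) = (6/9)(6/9) = 0.44444; P(data | bowl C) = (4/5)(4/5) = 0.64.
Multiplying each by its prior: 1/3 · 0.25 = 0.083333, 1/3 · 0.44444 = 0.14815, 1/3 · 0.64 = 0.21333; summing to 0.44481.
Hence P(bowl B | data) = (0.14815) / (0.44481) = 0.33306.

0.333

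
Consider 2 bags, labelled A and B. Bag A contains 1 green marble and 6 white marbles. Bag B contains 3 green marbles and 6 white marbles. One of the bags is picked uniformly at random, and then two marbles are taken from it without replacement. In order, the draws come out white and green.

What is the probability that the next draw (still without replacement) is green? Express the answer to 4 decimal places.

Compute the likelihood of the observed sequence for each case: P(data | bag A) = (6/7)(1/6) = 1/7; P(data | bag B) = (6/9)(3/8) = 1/4.
The prior-weighted likelihoods are 1/2 · 1/7 = 1/14, 1/2 · 1/4 = 1/8; summing to 11/56.
Normalising, the posterior is P(bag A | data) = 4/11, P(bag B | data) = 7/11.
The predictive probability is P(green next | data) = (0)(4/11) + (2/7)(7/11) = 2/11.

0.1818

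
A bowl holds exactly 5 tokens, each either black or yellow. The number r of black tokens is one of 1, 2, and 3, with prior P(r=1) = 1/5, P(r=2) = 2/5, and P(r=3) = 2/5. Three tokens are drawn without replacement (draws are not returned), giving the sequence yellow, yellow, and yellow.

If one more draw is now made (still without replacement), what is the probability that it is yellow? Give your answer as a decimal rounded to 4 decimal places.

0.3333

For each hypothesis, P(data | H) works out to: P(data | r = 1) = (4/5)(3/4)(2/3) = 2/5; P(data | r = 2) = (3/5)(2/4)(1/3) = 1/10; P(data | r = 3) = (2/5)(1/4)(0/3) = 0.
Multiplying each by its prior: 1/5 · 2/5 = 2/25, 2/5 · 1/10 = 1/25, 2/5 · 0 = 0; with total 3/25.
Normalising, the posterior is P(r = 1 | data) = 2/3, P(r = 2 | data) = 1/3, P(r = 3 | data) = 0.
So P(yellow next | data) = Σ P(yellow next | H) P(H | data) = (1/2)(2/3) + (0)(1/3) = 1/3.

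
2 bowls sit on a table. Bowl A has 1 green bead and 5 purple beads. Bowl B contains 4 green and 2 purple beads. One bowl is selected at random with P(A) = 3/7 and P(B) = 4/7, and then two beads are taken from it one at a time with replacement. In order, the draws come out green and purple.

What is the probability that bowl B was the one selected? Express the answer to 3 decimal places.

Compute the likelihood of the observed sequence for each case: P(data | bowl A) = (1/6)(5/6) = 5/36; P(data | bowl B) = (4/6)(2/6) = 2/9.
The prior-weighted likelihoods are 3/7 · 5/36 = 5/84, 4/7 · 2/9 = 8/63; with total 47/252.
Therefore the posterior P(bowl B | data) = (8/63) / (47/252) = 32/47.

0.681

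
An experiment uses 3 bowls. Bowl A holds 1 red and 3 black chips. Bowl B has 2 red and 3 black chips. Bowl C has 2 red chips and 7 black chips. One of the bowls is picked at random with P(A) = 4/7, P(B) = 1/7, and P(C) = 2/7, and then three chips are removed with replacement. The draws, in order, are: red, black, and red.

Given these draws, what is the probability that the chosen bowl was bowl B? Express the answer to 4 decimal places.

0.2664

The likelihood of the observed sequence under each hypothesis: P(data | bowl A) = (1/4)(3/4)(1/4) = 0.046875; P(data | bowl B) = (2/5)(3/5)(2/5) = 0.096; P(data | bowl C) = (2/9)(7/9)(2/9) = 0.038409.
The prior-weighted likelihoods are 4/7 · 0.046875 = 0.026786, 1/7 · 0.096 = 0.013714, 2/7 · 0.038409 = 0.010974; with total 0.051474.
So P(bowl B | data) = (0.013714) / (0.051474) = 0.26643.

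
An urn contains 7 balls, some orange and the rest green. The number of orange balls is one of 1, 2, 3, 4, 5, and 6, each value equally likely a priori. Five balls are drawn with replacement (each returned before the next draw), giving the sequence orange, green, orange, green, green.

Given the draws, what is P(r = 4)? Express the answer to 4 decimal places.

The likelihood of the observed sequence under each hypothesis: P(data | r = 1) = (1/7)(6/7)(1/7)(6/7)(6/7) = 0.012852; P(data | r = 2) = (2/7)(5/7)(2/7)(5/7)(5/7) = 0.02975; P(data | r = 3) = (3/7)(4/7)(3/7)(4/7)(4/7) = 0.034271; P(data | r = 4) = (4/7)(3/7)(4/7)(3/7)(3/7) = 0.025704; P(data | r = 5) = (5/7)(2/7)(5/7)(2/7)(2/7) = 0.0119; P(data | r = 6) = (6/7)(1/7)(6/7)(1/7)(1/7) = 0.002142.
The prior-weighted likelihoods are 1/6 · 0.012852 = 0.002142, 1/6 · 0.02975 = 0.0049583, 1/6 · 0.034271 = 0.0057119, 1/6 · 0.025704 = 0.0042839, 1/6 · 0.0119 = 0.0019833, 1/6 · 0.002142 = 0.00035699; with total 0.019436.
Hence P(r = 4 | data) = (0.0042839) / (0.019436) = 0.22041.

0.2204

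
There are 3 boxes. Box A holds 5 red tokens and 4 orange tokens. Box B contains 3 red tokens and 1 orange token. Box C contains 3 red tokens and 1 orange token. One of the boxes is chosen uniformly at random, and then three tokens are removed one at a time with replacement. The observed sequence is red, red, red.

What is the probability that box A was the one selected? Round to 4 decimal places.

Under each hypothesis, the probability of the observed sequence is: P(data | box A) = (5/9)(5/9)(5/9) = 0.17147; P(data | box B) = (3/4)(3/4)(3/4) = 0.42188; P(data | box C) = (3/4)(3/4)(3/4) = 0.42188.
Multiplying each by its prior: 1/3 · 0.17147 = 0.057156, 1/3 · 0.42188 = 0.14062, 1/3 · 0.42188 = 0.14062; summing to 0.33841.
Therefore the posterior P(box A | data) = (0.057156) / (0.33841) = 0.1689.

0.1689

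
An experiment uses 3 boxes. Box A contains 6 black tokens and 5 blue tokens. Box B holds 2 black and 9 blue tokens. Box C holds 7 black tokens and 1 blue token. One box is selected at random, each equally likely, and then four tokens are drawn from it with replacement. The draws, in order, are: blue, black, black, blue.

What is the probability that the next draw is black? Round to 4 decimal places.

0.5025

Compute the likelihood of the observed sequence for each case: P(data | box A) = (5/11)(6/11)(6/11)(5/11) = 0.061471; P(data | box B) = (9/11)(2/11)(2/11)(9/11) = 0.02213; P(data | box C) = (1/8)(7/8)(7/8)(1/8) = 0.011963.
Multiplying each by its prior: 1/3 · 0.061471 = 0.02049, 1/3 · 0.02213 = 0.0073765, 1/3 · 0.011963 = 0.0039876; summing to 0.031855.
Dividing through by the total gives posterior P(box A | data) = 0.64325, P(box B | data) = 0.23157, P(box C | data) = 0.12518.
Averaging over the posterior, P(black next | data) = (6/11)(0.64325) + (2/11)(0.23157) + (7/8)(0.12518) = 0.5025.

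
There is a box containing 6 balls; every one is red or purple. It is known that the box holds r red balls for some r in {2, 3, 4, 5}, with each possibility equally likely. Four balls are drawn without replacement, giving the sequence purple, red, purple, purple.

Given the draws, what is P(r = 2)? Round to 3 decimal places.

The likelihood of the observed sequence under each hypothesis: P(data | r = 2) = (4/6)(2/5)(3/4)(2/3) = 2/15; P(data | r = 3) = (3/6)(3/5)(2/4)(1/3) = 1/20; P(data | r = 4) = (2/6)(4/5)(1/4)(0/3) = 0; P(data | r = 5) = (1/6)(5/5)(0/4) = 0.
The prior-weighted likelihoods are 1/4 · 2/15 = 1/30, 1/4 · 1/20 = 1/80, 1/4 · 0 = 0, 1/4 · 0 = 0; summing to 11/240.
Therefore the posterior P(r = 2 | data) = (1/30) / (11/240) = 8/11.

0.727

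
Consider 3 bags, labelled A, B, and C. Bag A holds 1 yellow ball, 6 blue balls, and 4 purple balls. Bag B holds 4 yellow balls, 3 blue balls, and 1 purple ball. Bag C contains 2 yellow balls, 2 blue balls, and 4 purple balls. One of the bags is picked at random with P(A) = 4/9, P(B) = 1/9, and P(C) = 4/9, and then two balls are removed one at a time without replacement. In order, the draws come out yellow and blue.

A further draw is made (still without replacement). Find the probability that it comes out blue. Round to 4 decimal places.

For each hypothesis, P(data | H) works out to: P(data | bag A) = (1/11)(6/10) = 3/55; P(data | bag B) = (4/8)(3/7) = 3/14; P(data | bag C) = (2/8)(2/7) = 1/14.
Multiplying each by its prior: 4/9 · 3/55 = 4/165, 1/9 · 3/14 = 1/42, 4/9 · 1/14 = 2/63; summing to 79/990.
Dividing through by the total gives posterior P(bag A | data) = 24/79, P(bag B | data) = 165/553, P(bag C | data) = 220/553.
Averaging over the posterior, P(blue next | data) = (5/9)(24/79) + (1/3)(165/553) + (1/6)(220/553) = 185/553.

0.3345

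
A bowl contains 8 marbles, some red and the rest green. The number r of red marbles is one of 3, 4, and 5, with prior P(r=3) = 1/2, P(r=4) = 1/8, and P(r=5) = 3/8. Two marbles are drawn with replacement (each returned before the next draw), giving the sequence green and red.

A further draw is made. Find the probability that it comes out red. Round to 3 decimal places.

For each hypothesis, P(data | H) works out to: P(data | r = 3) = (5/8)(3/8) = 15/64; P(data | r = 4) = (4/8)(4/8) = 1/4; P(data | r = 5) = (3/8)(5/8) = 15/64.
Weighting by the prior gives 1/2 · 15/64 = 15/128, 1/8 · 1/4 = 1/32, 3/8 · 15/64 = 45/512; with total 121/512.
Normalising, the posterior is P(r = 3 | data) = 60/121, P(r = 4 | data) = 16/121, P(r = 5 | data) = 45/121.
So P(red next | data) = Σ P(red next | H) P(H | data) = (3/8)(60/121) + (1/2)(16/121) + (5/8)(45/121) = 469/968.

0.485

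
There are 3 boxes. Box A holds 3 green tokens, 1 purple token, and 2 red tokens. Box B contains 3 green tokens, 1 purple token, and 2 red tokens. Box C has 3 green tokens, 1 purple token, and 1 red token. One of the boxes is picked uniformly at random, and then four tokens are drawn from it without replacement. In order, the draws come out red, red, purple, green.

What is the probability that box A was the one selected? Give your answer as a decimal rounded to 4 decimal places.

0.5000

Under each hypothesis, the probability of the observed sequence is: P(data | box A) = (2/6)(1/5)(1/4)(3/3) = 1/60; P(data | box B) = (2/6)(1/5)(1/4)(3/3) = 1/60; P(data | box C) = (1/5)(0/4) = 0.
Multiplying each by its prior: 1/3 · 1/60 = 1/180, 1/3 · 1/60 = 1/180, 1/3 · 0 = 0; these sum to 1/90.
Hence P(box A | data) = (1/180) / (1/90) = 1/2.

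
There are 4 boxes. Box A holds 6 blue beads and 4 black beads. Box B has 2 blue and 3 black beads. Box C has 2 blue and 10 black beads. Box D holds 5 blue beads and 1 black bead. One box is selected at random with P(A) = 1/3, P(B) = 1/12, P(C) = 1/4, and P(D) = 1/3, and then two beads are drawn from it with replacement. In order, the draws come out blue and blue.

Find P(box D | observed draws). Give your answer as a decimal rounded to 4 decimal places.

For each hypothesis, P(data | H) works out to: P(data | box A) = (6/10)(6/10) = 0.36; P(data | box B) = (2/5)(2/5) = 0.16; P(data | box C) = (2/12)(2/12) = 0.027778; P(data | box D) = (5/6)(5/6) = 0.69444.
Multiplying each by its prior: 1/3 · 0.36 = 0.12, 1/12 · 0.16 = 0.013333, 1/4 · 0.027778 = 0.0069444, 1/3 · 0.69444 = 0.23148; summing to 0.37176.
Hence P(box D | data) = (0.23148) / (0.37176) = 0.62267.

0.6227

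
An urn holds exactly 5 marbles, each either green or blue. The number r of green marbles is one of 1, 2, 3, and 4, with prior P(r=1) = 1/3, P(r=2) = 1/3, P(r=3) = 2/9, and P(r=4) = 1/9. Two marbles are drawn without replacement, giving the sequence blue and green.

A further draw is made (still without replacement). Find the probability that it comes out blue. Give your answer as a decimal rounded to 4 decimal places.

0.6087

Under each hypothesis, the probability of the observed sequence is: P(data | r = 1) = (4/5)(1/4) = 1/5; P(data | r = 2) = (3/5)(2/4) = 3/10; P(data | r = 3) = (2/5)(3/4) = 3/10; P(data | r = 4) = (1/5)(4/4) = 1/5.
Multiplying each by its prior: 1/3 · 1/5 = 1/15, 1/3 · 3/10 = 1/10, 2/9 · 3/10 = 1/15, 1/9 · 1/5 = 1/45; with total 23/90.
The posterior is then P(r = 1 | data) = 6/23, P(r = 2 | data) = 9/23, P(r = 3 | data) = 6/23, P(r = 4 | data) = 2/23.
So P(blue next | data) = Σ P(blue next | H) P(H | data) = (1)(6/23) + (2/3)(9/23) + (1/3)(6/23) + (0)(2/23) = 14/23.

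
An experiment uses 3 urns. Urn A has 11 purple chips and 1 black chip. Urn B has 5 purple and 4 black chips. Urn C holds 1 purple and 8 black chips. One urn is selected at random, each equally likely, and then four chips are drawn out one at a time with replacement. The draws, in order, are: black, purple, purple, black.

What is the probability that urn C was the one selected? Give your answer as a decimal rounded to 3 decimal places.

0.127

The likelihood of the observed sequence under each hypothesis: P(data | urn A) = (1/12)(11/12)(11/12)(1/12) = 0.0058353; P(data | urn B) = (4/9)(5/9)(5/9)(4/9) = 0.060966; P(data | urn C) = (8/9)(1/9)(1/9)(8/9) = 0.0097546.
Weighting by the prior gives 1/3 · 0.0058353 = 0.0019451, 1/3 · 0.060966 = 0.020322, 1/3 · 0.0097546 = 0.0032515; with total 0.025519.
Hence P(urn C | data) = (0.0032515) / (0.025519) = 0.12742.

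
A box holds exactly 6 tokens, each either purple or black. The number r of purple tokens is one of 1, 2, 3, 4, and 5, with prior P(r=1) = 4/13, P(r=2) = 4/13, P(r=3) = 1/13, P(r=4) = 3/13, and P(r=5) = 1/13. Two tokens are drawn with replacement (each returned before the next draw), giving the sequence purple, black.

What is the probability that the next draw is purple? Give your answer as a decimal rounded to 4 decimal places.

Compute the likelihood of the observed sequence for each case: P(data | r = 1) = (1/6)(5/6) = 5/36; P(data | r = 2) = (2/6)(4/6) = 2/9; P(data | r = 3) = (3/6)(3/6) = 1/4; P(data | r = 4) = (4/6)(2/6) = 2/9; P(data | r = 5) = (5/6)(1/6) = 5/36.
Weighting by the prior gives 4/13 · 5/36 = 5/117, 4/13 · 2/9 = 8/117, 1/13 · 1/4 = 1/52, 3/13 · 2/9 = 2/39, 1/13 · 5/36 = 5/468; with total 5/26.
Normalising, the posterior is P(r = 1 | data) = 2/9, P(r = 2 | data) = 16/45, P(r = 3 | data) = 1/10, P(r = 4 | data) = 4/15, P(r = 5 | data) = 1/18.
Averaging over the posterior, P(purple next | data) = (1/6)(2/9) + (1/3)(16/45) + (1/2)(1/10) + (2/3)(4/15) + (5/6)(1/18) = 58/135.

0.4296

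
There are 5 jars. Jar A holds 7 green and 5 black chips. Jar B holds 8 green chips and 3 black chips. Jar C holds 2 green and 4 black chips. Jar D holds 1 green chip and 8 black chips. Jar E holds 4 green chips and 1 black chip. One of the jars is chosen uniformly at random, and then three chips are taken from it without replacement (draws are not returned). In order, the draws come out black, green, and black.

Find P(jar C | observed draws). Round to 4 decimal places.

0.4295

Compute the likelihood of the observed sequence for each case: P(data | jar A) = (5/12)(7/11)(4/10) = 0.10606; P(data | jar B) = (3/11)(8/10)(2/9) = 0.048485; P(data | jar C) = (4/6)(2/5)(3/4) = 0.2; P(data | jar D) = (8/9)(1/8)(7/7) = 0.11111; P(data | jar E) = (1/5)(4/4)(0/3) = 0.
Multiplying each by its prior: 1/5 · 0.10606 = 0.021212, 1/5 · 0.048485 = 0.009697, 1/5 · 0.2 = 0.04, 1/5 · 0.11111 = 0.022222, 1/5 · 0 = 0; these sum to 0.093131.
So P(jar C | data) = (0.04) / (0.093131) = 0.4295.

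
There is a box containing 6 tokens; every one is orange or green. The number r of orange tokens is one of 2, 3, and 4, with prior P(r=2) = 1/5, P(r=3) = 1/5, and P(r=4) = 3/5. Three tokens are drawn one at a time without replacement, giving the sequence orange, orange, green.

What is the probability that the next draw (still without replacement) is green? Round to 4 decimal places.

The likelihood of the observed sequence under each hypothesis: P(data | r = 2) = (2/6)(1/5)(4/4) = 1/15; P(data | r = 3) = (3/6)(2/5)(3/4) = 3/20; P(data | r = 4) = (4/6)(3/5)(2/4) = 1/5.
Weighting by the prior gives 1/5 · 1/15 = 1/75, 1/5 · 3/20 = 3/100, 3/5 · 1/5 = 3/25; summing to 49/300.
Normalising, the posterior is P(r = 2 | data) = 4/49, P(r = 3 | data) = 9/49, P(r = 4 | data) = 36/49.
So P(green next | data) = Σ P(green next | H) P(H | data) = (1)(4/49) + (2/3)(9/49) + (1/3)(36/49) = 22/49.

0.4490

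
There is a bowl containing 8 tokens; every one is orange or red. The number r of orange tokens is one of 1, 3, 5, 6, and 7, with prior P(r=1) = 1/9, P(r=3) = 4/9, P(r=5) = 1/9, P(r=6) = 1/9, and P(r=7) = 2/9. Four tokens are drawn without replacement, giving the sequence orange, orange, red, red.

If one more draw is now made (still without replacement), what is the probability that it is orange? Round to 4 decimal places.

Under each hypothesis, the probability of the observed sequence is: P(data | r = 1) = (1/8)(0/7) = 0; P(data | r = 3) = (3/8)(2/7)(5/6)(4/5) = 1/14; P(data | r = 5) = (5/8)(4/7)(3/6)(2/5) = 1/14; P(data | r = 6) = (6/8)(5/7)(2/6)(1/5) = 1/28; P(data | r = 7) = (7/8)(6/7)(1/6)(0/5) = 0.
Multiplying each by its prior: 1/9 · 0 = 0, 4/9 · 1/14 = 2/63, 1/9 · 1/14 = 1/126, 1/9 · 1/28 = 1/252, 2/9 · 0 = 0; these sum to 11/252.
Normalising, the posterior is P(r = 1 | data) = 0, P(r = 3 | data) = 8/11, P(r = 5 | data) = 2/11, P(r = 6 | data) = 1/11, P(r = 7 | data) = 0.
So P(orange next | data) = Σ P(orange next | H) P(H | data) = (1/4)(8/11) + (3/4)(2/11) + (1)(1/11) = 9/22.

0.4091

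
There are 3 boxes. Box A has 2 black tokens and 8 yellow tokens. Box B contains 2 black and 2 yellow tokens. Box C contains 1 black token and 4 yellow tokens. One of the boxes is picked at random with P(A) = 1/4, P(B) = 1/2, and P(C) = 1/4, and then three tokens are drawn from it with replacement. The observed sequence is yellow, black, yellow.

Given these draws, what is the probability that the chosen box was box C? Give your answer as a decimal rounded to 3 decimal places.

0.253

For each hypothesis, P(data | H) works out to: P(data | box A) = (8/10)(2/10)(8/10) = 0.128; P(data | box B) = (2/4)(2/4)(2/4) = 0.125; P(data | box C) = (4/5)(1/5)(4/5) = 0.128.
The prior-weighted likelihoods are 1/4 · 0.128 = 0.032, 1/2 · 0.125 = 0.0625, 1/4 · 0.128 = 0.032; these sum to 0.1265.
By Bayes' rule, P(box C | data) = (0.032) / (0.1265) = 0.25296.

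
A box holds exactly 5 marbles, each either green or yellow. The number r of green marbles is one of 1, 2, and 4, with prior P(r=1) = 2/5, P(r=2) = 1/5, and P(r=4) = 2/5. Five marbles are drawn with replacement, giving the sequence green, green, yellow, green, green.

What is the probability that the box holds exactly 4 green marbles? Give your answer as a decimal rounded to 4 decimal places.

0.9014

The likelihood of the observed sequence under each hypothesis: P(data | r = 1) = (1/5)(1/5)(4/5)(1/5)(1/5) = 0.00128; P(data | r = 2) = (2/5)(2/5)(3/5)(2/5)(2/5) = 0.01536; P(data | r = 4) = (4/5)(4/5)(1/5)(4/5)(4/5) = 0.08192.
Multiplying each by its prior: 2/5 · 0.00128 = 0.000512, 1/5 · 0.01536 = 0.003072, 2/5 · 0.08192 = 0.032768; these sum to 0.036352.
So P(r = 4 | data) = (0.032768) / (0.036352) = 0.90141.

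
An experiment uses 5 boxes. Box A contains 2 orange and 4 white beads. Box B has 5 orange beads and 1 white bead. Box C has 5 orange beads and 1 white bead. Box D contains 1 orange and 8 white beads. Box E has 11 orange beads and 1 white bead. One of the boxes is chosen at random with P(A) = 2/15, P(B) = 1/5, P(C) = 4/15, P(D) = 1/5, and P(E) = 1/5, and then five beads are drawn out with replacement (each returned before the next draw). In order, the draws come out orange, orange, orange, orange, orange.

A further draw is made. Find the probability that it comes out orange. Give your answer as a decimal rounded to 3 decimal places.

0.866

Compute the likelihood of the observed sequence for each case: P(data | box A) = (2/6)(2/6)(2/6)(2/6)(2/6) = 0.0041152; P(data | box B) = (5/6)(5/6)(5/6)(5/6)(5/6) = 0.40188; P(data | box C) = (5/6)(5/6)(5/6)(5/6)(5/6) = 0.40188; P(data | box D) = (1/9)(1/9)(1/9)(1/9)(1/9) = 1.6935e-05; P(data | box E) = (11/12)(11/12)(11/12)(11/12)(11/12) = 0.64723.
Weighting by the prior gives 2/15 · 0.0041152 = 0.0005487, 1/5 · 0.40188 = 0.080376, 4/15 · 0.40188 = 0.10717, 1/5 · 1.6935e-05 = 3.387e-06, 1/5 · 0.64723 = 0.12945; with total 0.31754.
Dividing through by the total gives posterior P(box A | data) = 0.001728, P(box B | data) = 0.25312, P(box C | data) = 0.33749, P(box D | data) = 1.0666e-05, P(box E | data) = 0.40765.
The predictive probability is P(orange next | data) = (1/3)(0.001728) + (5/6)(0.25312) + (5/6)(0.33749) + (1/9)(1.0666e-05) + (11/12)(0.40765) = 0.86643.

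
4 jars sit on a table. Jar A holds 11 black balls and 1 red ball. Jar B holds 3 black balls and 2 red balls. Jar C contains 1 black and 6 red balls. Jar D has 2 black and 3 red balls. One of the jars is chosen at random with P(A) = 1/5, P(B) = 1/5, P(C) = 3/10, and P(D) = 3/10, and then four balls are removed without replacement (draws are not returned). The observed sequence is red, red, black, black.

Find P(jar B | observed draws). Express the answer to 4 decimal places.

Under each hypothesis, the probability of the observed sequence is: P(data | jar A) = (1/12)(0/11) = 0; P(data | jar B) = (2/5)(1/4)(3/3)(2/2) = 1/10; P(data | jar C) = (6/7)(5/6)(1/5)(0/4) = 0; P(data | jar D) = (3/5)(2/4)(2/3)(1/2) = 1/10.
Weighting by the prior gives 1/5 · 0 = 0, 1/5 · 1/10 = 1/50, 3/10 · 0 = 0, 3/10 · 1/10 = 3/100; summing to 1/20.
So P(jar B | data) = (1/50) / (1/20) = 2/5.

0.4000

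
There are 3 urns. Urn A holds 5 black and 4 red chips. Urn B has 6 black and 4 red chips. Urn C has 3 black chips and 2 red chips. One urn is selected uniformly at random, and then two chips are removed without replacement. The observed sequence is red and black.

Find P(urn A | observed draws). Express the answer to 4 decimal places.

0.3289

The likelihood of the observed sequence under each hypothesis: P(data | urn A) = (4/9)(5/8) = 5/18; P(data | urn B) = (4/10)(6/9) = 4/15; P(data | urn C) = (2/5)(3/4) = 3/10.
Multiplying each by its prior: 1/3 · 5/18 = 5/54, 1/3 · 4/15 = 4/45, 1/3 · 3/10 = 1/10; with total 38/135.
So P(urn A | data) = (5/54) / (38/135) = 25/76.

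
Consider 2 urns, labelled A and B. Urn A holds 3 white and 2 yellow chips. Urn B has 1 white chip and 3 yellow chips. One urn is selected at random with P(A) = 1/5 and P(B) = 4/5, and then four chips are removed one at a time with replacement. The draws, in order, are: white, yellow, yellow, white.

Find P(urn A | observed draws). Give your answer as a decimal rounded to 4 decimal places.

0.2906

Under each hypothesis, the probability of the observed sequence is: P(data | urn A) = (3/5)(2/5)(2/5)(3/5) = 0.0576; P(data | urn B) = (1/4)(3/4)(3/4)(1/4) = 0.035156.
Weighting by the prior gives 1/5 · 0.0576 = 0.01152, 4/5 · 0.035156 = 0.028125; these sum to 0.039645.
Hence P(urn A | data) = (0.01152) / (0.039645) = 0.29058.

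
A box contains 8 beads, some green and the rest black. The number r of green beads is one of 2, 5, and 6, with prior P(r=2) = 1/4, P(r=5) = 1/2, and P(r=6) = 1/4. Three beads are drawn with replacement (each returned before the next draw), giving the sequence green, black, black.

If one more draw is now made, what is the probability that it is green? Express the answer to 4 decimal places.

The likelihood of the observed sequence under each hypothesis: P(data | r = 2) = (2/8)(6/8)(6/8) = 0.14062; P(data | r = 5) = (5/8)(3/8)(3/8) = 0.087891; P(data | r = 6) = (6/8)(2/8)(2/8) = 0.046875.
Multiplying each by its prior: 1/4 · 0.14062 = 0.035156, 1/2 · 0.087891 = 0.043945, 1/4 · 0.046875 = 0.011719; with total 0.09082.
The posterior is then P(r = 2 | data) = 0.3871, P(r = 5 | data) = 0.48387, P(r = 6 | data) = 0.12903.
The predictive probability is P(green next | data) = (1/4)(0.3871) + (5/8)(0.48387) + (3/4)(0.12903) = 0.49597.

0.4960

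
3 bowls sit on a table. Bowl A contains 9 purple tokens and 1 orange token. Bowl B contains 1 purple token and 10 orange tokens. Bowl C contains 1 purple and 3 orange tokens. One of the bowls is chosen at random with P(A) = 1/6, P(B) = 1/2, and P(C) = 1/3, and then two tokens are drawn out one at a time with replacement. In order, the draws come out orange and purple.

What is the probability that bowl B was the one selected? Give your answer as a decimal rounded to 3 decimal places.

0.348

Under each hypothesis, the probability of the observed sequence is: P(data | bowl A) = (1/10)(9/10) = 0.09; P(data | bowl B) = (10/11)(1/11) = 0.082645; P(data | bowl C) = (3/4)(1/4) = 0.1875.
Weighting by the prior gives 1/6 · 0.09 = 0.015, 1/2 · 0.082645 = 0.041322, 1/3 · 0.1875 = 0.0625; these sum to 0.11882.
So P(bowl B | data) = (0.041322) / (0.11882) = 0.34777.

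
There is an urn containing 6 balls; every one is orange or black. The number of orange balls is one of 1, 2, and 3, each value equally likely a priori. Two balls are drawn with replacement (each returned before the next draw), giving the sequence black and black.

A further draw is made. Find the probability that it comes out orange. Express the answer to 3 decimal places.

0.280

Under each hypothesis, the probability of the observed sequence is: P(data | r = 1) = (5/6)(5/6) = 25/36; P(data | r = 2) = (4/6)(4/6) = 4/9; P(data | r = 3) = (3/6)(3/6) = 1/4.
The prior-weighted likelihoods are 1/3 · 25/36 = 25/108, 1/3 · 4/9 = 4/27, 1/3 · 1/4 = 1/12; summing to 25/54.
Dividing through by the total gives posterior P(r = 1 | data) = 1/2, P(r = 2 | data) = 8/25, P(r = 3 | data) = 9/50.
So P(orange next | data) = Σ P(orange next | H) P(H | data) = (1/6)(1/2) + (1/3)(8/25) + (1/2)(9/50) = 7/25.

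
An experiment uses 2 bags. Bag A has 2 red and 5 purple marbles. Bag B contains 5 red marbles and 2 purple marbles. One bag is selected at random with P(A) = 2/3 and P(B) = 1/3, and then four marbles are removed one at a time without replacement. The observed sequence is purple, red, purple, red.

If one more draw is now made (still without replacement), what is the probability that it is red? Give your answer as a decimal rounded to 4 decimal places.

Compute the likelihood of the observed sequence for each case: P(data | bag A) = (5/7)(2/6)(4/5)(1/4) = 1/21; P(data | bag B) = (2/7)(5/6)(1/5)(4/4) = 1/21.
The prior-weighted likelihoods are 2/3 · 1/21 = 2/63, 1/3 · 1/21 = 1/63; these sum to 1/21.
The posterior is then P(bag A | data) = 2/3, P(bag B | data) = 1/3.
The predictive probability is P(red next | data) = (0)(2/3) + (1)(1/3) = 1/3.

0.3333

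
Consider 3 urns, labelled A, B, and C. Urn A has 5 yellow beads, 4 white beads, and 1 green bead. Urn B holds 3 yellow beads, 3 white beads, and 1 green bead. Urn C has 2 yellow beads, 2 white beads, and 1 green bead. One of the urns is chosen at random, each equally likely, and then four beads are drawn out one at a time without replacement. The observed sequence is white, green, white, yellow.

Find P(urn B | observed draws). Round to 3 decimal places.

0.321

Under each hypothesis, the probability of the observed sequence is: P(data | urn A) = (4/10)(1/9)(3/8)(5/7) = 1/84; P(data | urn B) = (3/7)(1/6)(2/5)(3/4) = 3/140; P(data | urn C) = (2/5)(1/4)(1/3)(2/2) = 1/30.
The prior-weighted likelihoods are 1/3 · 1/84 = 1/252, 1/3 · 3/140 = 1/140, 1/3 · 1/30 = 1/90; these sum to 1/45.
So P(urn B | data) = (1/140) / (1/45) = 9/28.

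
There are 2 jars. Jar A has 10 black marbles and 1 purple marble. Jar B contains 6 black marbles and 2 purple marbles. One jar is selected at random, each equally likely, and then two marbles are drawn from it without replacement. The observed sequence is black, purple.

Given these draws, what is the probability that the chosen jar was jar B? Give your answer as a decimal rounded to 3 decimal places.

0.702

Under each hypothesis, the probability of the observed sequence is: P(data | jar A) = (10/11)(1/10) = 1/11; P(data | jar B) = (6/8)(2/7) = 3/14.
Multiplying each by its prior: 1/2 · 1/11 = 1/22, 1/2 · 3/14 = 3/28; with total 47/308.
Therefore the posterior P(jar B | data) = (3/28) / (47/308) = 33/47.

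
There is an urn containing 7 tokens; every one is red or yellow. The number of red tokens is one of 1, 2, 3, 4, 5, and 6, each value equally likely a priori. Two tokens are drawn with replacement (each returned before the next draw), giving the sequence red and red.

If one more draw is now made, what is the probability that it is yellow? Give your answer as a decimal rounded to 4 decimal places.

0.3077

Compute the likelihood of the observed sequence for each case: P(data | r = 1) = (1/7)(1/7) = 1/49; P(data | r = 2) = (2/7)(2/7) = 4/49; P(data | r = 3) = (3/7)(3/7) = 9/49; P(data | r = 4) = (4/7)(4/7) = 16/49; P(data | r = 5) = (5/7)(5/7) = 25/49; P(data | r = 6) = (6/7)(6/7) = 36/49.
Weighting by the prior gives 1/6 · 1/49 = 1/294, 1/6 · 4/49 = 2/147, 1/6 · 9/49 = 3/98, 1/6 · 16/49 = 8/147, 1/6 · 25/49 = 25/294, 1/6 · 36/49 = 6/49; with total 13/42.
Normalising, the posterior is P(r = 1 | data) = 1/91, P(r = 2 | data) = 4/91, P(r = 3 | data) = 9/91, P(r = 4 | data) = 16/91, P(r = 5 | data) = 25/91, P(r = 6 | data) = 36/91.
The predictive probability is P(yellow next | data) = (6/7)(1/91) + (5/7)(4/91) + (4/7)(9/91) + (3/7)(16/91) + (2/7)(25/91) + (1/7)(36/91) = 4/13.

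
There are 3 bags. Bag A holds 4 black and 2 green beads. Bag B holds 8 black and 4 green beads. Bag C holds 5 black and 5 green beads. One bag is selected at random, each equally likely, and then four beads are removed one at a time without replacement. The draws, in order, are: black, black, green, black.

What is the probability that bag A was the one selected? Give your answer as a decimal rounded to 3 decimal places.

The likelihood of the observed sequence under each hypothesis: P(data | bag A) = (4/6)(3/5)(2/4)(2/3) = 0.13333; P(data | bag B) = (8/12)(7/11)(4/10)(6/9) = 0.11313; P(data | bag C) = (5/10)(4/9)(5/8)(3/7) = 0.059524.
Multiplying each by its prior: 1/3 · 0.13333 = 0.044444, 1/3 · 0.11313 = 0.03771, 1/3 · 0.059524 = 0.019841; summing to 0.102.
By Bayes' rule, P(bag A | data) = (0.044444) / (0.102) = 0.43575.

0.436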